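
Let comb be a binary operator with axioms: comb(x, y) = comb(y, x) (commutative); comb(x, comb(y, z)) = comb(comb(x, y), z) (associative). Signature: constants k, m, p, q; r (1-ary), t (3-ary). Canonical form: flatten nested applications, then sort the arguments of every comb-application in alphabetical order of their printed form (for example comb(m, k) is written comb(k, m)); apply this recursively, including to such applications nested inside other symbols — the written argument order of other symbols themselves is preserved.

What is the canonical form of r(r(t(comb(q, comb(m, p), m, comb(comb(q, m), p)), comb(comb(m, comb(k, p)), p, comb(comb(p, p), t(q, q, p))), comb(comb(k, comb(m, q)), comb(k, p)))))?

Answer: r(r(t(comb(m, m, m, p, p, q, q), comb(k, m, p, p, p, p, t(q, q, p)), comb(k, k, m, p, q))))

Derivation:
Work inside:  comb(comb(m, comb(k, p)), p, comb(comb(p, p), t(q, q, p)))
Un-nest:  comb(m, k, p, p, p, p, t(q, q, p))
Sort:  comb(k, m, p, p, p, p, t(q, q, p))
Rebuild:  r(r(t(comb(m, m, m, p, p, q, q), comb(k, m, p, p, p, p, t(q, q, p)), comb(k, k, m, p, q))))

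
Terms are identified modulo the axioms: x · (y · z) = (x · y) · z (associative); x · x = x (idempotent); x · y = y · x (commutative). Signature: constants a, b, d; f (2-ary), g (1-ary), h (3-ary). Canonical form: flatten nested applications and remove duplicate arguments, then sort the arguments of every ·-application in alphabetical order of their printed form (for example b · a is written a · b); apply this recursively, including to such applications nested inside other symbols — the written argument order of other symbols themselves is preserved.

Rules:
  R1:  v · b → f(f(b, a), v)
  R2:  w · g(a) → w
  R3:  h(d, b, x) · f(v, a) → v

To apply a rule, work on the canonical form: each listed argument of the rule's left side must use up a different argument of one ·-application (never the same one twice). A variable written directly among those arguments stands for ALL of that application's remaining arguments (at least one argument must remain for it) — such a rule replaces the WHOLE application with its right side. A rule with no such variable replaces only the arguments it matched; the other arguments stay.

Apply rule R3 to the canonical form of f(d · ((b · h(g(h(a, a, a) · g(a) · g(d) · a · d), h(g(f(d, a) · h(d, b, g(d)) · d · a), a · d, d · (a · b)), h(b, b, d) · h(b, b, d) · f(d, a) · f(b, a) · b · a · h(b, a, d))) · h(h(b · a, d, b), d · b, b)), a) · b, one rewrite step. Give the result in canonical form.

Canonical form:  b · f(b · d · h(g(a · d · g(a) · g(d) · h(a, a, a)), h(g(a · d · f(d, a) · h(d, b, g(d))), a · d, a · b · d), a · b · f(b, a) · f(d, a) · h(b, a, d) · h(b, b, d)) · h(h(a · b, d, b), b · d, b), a)
Match R3:  consume f(d, a), h(d, b, g(d));  v := d, x := g(d)
Result:  b · f(b · d · h(g(a · d · g(a) · g(d) · h(a, a, a)), h(g(a · d), a · d, a · b · d), a · b · f(b, a) · f(d, a) · h(b, a, d) · h(b, b, d)) · h(h(a · b, d, b), b · d, b), a)

Answer: b · f(b · d · h(g(a · d · g(a) · g(d) · h(a, a, a)), h(g(a · d), a · d, a · b · d), a · b · f(b, a) · f(d, a) · h(b, a, d) · h(b, b, d)) · h(h(a · b, d, b), b · d, b), a)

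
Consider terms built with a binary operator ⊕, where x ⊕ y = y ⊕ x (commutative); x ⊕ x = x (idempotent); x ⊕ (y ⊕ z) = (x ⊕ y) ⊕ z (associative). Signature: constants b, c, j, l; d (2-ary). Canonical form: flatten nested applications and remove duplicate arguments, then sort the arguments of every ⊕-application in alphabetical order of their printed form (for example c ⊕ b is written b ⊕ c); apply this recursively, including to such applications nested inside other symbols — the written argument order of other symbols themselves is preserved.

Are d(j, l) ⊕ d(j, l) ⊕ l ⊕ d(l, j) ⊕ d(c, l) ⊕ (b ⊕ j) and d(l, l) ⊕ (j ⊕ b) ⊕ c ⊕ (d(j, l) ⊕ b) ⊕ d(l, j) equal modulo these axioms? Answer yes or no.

Left:  d(j, l) ⊕ d(j, l) ⊕ l ⊕ d(l, j) ⊕ d(c, l) ⊕ (b ⊕ j)
  Flatten:  d(j, l) ⊕ d(j, l) ⊕ l ⊕ d(l, j) ⊕ d(c, l) ⊕ b ⊕ j
  Drop duplicates:  drop duplicate d(j, l)
  Order the arguments:  b ⊕ d(c, l) ⊕ d(j, l) ⊕ d(l, j) ⊕ j ⊕ l
Right:  d(l, l) ⊕ (j ⊕ b) ⊕ c ⊕ (d(j, l) ⊕ b) ⊕ d(l, j)
  Merge nested applications:  d(l, l) ⊕ j ⊕ b ⊕ c ⊕ d(j, l) ⊕ b ⊕ d(l, j)
  Deduplicate:  drop duplicate b
  Order the arguments:  b ⊕ c ⊕ d(j, l) ⊕ d(l, j) ⊕ d(l, l) ⊕ j

Answer: no — b ⊕ d(c, l) ⊕ d(j, l) ⊕ d(l, j) ⊕ j ⊕ l vs b ⊕ c ⊕ d(j, l) ⊕ d(l, j) ⊕ d(l, l) ⊕ j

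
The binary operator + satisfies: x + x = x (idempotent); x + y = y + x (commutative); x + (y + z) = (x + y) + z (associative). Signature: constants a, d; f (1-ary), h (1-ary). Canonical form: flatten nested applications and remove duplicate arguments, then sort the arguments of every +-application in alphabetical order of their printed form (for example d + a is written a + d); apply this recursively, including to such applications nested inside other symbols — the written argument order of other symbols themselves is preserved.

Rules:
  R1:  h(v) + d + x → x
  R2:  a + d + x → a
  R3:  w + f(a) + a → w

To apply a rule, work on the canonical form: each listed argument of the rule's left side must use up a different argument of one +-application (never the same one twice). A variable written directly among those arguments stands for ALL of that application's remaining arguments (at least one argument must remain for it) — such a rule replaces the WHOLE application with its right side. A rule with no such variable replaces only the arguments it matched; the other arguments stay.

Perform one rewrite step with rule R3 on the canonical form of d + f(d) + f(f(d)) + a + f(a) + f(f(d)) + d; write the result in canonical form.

Answer: d + f(d) + f(f(d))

Derivation:
Canonical form:  a + d + f(a) + f(d) + f(f(d))
R3 matches:  uses a, f(a);  w := d + f(d) + f(f(d))
The extension variable absorbs all remaining arguments, so the whole application is rewritten.
New term:  d + f(d) + f(f(d))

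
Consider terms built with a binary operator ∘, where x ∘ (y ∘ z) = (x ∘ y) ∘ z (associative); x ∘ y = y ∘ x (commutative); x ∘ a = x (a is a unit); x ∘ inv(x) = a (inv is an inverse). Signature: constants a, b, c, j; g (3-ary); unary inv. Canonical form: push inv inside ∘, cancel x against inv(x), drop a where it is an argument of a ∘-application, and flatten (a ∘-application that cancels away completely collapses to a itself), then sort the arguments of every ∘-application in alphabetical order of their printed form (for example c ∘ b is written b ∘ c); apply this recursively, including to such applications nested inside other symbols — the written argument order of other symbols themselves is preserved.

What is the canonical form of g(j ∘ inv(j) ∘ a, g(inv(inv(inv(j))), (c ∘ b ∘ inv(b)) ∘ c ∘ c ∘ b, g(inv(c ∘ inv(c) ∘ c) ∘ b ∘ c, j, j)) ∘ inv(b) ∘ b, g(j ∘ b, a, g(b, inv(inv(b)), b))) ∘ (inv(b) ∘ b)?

Answer: g(a, g(inv(j), b ∘ c ∘ c ∘ c, g(b, j, j)), g(b ∘ j, a, g(b, b, b)))

Derivation:
Push inv inside:  distribute inv over ∘ and collapse double inv
Cancel:  b cancels
Combine occurrences:  g(a, g(inv(j), b ∘ c ∘ c ∘ c, g(b, j, j)), g(b ∘ j, a, g(b, b, b)))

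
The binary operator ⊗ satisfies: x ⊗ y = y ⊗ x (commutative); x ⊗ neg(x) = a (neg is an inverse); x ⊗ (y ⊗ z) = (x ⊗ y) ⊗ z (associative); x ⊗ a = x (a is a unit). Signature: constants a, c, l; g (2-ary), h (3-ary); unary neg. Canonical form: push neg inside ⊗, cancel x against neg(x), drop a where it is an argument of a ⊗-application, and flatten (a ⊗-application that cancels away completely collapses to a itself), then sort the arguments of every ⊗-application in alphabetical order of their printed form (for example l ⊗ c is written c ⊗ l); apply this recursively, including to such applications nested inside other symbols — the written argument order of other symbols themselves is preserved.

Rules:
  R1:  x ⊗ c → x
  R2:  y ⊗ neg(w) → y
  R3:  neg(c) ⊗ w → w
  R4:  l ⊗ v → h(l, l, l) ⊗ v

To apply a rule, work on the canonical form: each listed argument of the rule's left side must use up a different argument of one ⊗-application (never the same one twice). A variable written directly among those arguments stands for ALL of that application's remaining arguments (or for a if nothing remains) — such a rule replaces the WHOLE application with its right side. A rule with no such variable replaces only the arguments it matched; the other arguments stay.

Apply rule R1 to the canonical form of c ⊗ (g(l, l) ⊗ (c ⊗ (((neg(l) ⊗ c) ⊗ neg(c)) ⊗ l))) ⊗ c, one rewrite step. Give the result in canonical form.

Canonical form:  c ⊗ c ⊗ c ⊗ g(l, l)
R1 matches:  uses c;  x := c ⊗ c ⊗ g(l, l)
The variable takes the whole remainder — replace the entire application.
Result:  c ⊗ c ⊗ g(l, l)

Answer: c ⊗ c ⊗ g(l, l)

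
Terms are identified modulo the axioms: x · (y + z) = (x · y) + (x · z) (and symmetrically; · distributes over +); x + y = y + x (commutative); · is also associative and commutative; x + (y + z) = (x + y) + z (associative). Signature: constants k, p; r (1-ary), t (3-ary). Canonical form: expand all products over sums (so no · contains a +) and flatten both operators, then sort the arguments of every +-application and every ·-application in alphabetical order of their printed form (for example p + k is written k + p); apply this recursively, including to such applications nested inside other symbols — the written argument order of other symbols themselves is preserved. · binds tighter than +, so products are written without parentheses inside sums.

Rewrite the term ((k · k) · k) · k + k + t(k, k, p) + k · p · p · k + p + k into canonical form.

Answer: k + k + k · k · k · k + k · k · p · p + p + t(k, k, p)

Derivation:
Merge nested applications:  k · k · k · k + k + t(k, k, p) + k · k · p · p + p + k
Order the arguments:  k + k + k · k · k · k + k · k · p · p + p + t(k, k, p)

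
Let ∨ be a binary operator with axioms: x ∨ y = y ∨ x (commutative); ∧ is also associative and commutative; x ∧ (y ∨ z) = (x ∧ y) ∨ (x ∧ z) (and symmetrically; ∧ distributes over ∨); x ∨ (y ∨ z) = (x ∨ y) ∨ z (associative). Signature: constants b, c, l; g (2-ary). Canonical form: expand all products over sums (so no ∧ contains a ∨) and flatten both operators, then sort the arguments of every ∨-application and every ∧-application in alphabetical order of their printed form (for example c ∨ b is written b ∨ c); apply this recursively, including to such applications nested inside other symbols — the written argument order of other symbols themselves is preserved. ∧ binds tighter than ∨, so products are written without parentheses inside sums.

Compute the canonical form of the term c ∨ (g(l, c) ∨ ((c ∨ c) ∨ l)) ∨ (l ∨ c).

Un-nest:  c ∨ g(l, c) ∨ c ∨ c ∨ l ∨ l ∨ c
Sort:  c ∨ c ∨ c ∨ c ∨ g(l, c) ∨ l ∨ l

Answer: c ∨ c ∨ c ∨ c ∨ g(l, c) ∨ l ∨ l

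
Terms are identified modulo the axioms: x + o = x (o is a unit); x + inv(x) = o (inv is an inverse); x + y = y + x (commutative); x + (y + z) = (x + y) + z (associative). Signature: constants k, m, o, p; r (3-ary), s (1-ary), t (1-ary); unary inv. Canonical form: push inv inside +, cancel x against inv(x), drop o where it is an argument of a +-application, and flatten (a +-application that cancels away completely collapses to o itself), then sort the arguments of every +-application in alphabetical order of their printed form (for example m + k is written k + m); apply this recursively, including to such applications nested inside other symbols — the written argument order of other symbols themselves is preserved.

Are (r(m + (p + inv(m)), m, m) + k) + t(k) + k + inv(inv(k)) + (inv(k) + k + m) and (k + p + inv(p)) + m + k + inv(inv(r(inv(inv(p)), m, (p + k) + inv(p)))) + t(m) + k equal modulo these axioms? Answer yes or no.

Left:  (r(m + (p + inv(m)), m, m) + k) + t(k) + k + inv(inv(k)) + (inv(k) + k + m)
  Push inv inside:  distribute inv over + and collapse double inv
  Collect:  r(p, m, m) + k + k + k + t(k) + m
  Order the arguments:  k + k + k + m + r(p, m, m) + t(k)
Right:  (k + p + inv(p)) + m + k + inv(inv(r(inv(inv(p)), m, (p + k) + inv(p)))) + t(m) + k
  Push inv inside:  distribute inv over + and collapse double inv
  Cancel:  p cancels
  Combine occurrences:  k + k + k + m + r(p, m, k) + t(m)

Answer: no — k + k + k + m + r(p, m, m) + t(k) vs k + k + k + m + r(p, m, k) + t(m)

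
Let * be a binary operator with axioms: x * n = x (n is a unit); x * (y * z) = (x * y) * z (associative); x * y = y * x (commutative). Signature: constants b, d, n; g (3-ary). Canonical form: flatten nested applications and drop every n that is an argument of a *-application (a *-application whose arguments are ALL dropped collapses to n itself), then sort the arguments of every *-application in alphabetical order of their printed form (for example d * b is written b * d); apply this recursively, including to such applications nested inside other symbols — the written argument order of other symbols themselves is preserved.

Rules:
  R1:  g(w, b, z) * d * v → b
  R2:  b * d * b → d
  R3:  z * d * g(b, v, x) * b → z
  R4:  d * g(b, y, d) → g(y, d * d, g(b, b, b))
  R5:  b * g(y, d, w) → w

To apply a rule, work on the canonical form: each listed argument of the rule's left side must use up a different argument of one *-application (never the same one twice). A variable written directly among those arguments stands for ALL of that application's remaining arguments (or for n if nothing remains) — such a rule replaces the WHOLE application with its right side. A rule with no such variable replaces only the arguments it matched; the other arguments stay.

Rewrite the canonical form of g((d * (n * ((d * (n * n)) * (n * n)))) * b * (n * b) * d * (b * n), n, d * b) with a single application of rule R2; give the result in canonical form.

Answer: g(b * d * d * d, n, b * d)

Derivation:
Canonical form:  g(b * b * b * d * d * d, n, b * d)
Match R2:  consume b, b, d
Result:  g(b * d * d * d, n, b * d)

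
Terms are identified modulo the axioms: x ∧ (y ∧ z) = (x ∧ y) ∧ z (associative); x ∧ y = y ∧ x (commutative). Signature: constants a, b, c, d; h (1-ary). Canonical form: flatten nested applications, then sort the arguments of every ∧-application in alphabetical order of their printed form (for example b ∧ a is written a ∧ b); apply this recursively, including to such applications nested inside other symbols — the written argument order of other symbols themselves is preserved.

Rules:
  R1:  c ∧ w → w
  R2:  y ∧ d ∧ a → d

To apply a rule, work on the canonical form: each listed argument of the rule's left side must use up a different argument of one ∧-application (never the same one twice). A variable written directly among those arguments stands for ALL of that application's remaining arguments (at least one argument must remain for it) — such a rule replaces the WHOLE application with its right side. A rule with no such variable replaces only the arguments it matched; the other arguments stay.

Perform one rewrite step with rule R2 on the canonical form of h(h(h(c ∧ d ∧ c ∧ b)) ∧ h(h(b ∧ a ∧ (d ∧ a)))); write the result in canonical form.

Answer: h(h(h(b ∧ c ∧ c ∧ d)) ∧ h(h(d)))

Derivation:
Canonical form:  h(h(h(a ∧ a ∧ b ∧ d)) ∧ h(h(b ∧ c ∧ c ∧ d)))
Apply R2:  consuming a, d;  y := a ∧ b
The extension variable absorbs all remaining arguments, so the whole application is rewritten.
New term:  h(h(h(b ∧ c ∧ c ∧ d)) ∧ h(h(d)))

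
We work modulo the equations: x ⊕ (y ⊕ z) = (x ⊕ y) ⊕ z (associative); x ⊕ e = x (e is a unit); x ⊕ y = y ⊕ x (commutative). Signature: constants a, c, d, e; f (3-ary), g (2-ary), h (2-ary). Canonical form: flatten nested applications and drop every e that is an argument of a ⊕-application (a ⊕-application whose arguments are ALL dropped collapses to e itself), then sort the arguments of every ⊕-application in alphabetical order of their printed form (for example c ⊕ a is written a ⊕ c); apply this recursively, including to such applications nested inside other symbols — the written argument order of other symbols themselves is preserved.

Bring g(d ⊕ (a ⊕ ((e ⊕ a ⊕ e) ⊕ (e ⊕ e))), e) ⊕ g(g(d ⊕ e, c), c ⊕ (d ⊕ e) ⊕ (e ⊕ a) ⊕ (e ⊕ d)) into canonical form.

Canonicalize subterm:  g(d ⊕ (a ⊕ ((e ⊕ a ⊕ e) ⊕ (e ⊕ e))), e)  →  g(a ⊕ a ⊕ d, e)
Canonicalize subterm:  g(g(d ⊕ e, c), c ⊕ (d ⊕ e) ⊕ (e ⊕ a) ⊕ (e ⊕ d))  →  g(g(d, c), a ⊕ c ⊕ d ⊕ d)
Sort:  g(a ⊕ a ⊕ d, e) ⊕ g(g(d, c), a ⊕ c ⊕ d ⊕ d)

Answer: g(a ⊕ a ⊕ d, e) ⊕ g(g(d, c), a ⊕ c ⊕ d ⊕ d)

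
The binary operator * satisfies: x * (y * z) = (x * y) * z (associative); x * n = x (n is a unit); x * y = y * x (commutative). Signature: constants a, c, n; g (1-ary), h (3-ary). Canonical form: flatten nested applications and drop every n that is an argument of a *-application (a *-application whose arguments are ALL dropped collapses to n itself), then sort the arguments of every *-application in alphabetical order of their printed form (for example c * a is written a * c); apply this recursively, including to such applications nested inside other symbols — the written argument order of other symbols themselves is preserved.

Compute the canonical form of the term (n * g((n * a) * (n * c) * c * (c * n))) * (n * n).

Answer: g(a * c * c * c)

Derivation:
Un-nest:  n * g((n * a) * (n * c) * c * (c * n)) * n * n
Canonicalize subterm:  g((n * a) * (n * c) * c * (c * n))  →  g(a * c * c * c)
Unit:  drop n (×3)
Sort arguments:  g(a * c * c * c)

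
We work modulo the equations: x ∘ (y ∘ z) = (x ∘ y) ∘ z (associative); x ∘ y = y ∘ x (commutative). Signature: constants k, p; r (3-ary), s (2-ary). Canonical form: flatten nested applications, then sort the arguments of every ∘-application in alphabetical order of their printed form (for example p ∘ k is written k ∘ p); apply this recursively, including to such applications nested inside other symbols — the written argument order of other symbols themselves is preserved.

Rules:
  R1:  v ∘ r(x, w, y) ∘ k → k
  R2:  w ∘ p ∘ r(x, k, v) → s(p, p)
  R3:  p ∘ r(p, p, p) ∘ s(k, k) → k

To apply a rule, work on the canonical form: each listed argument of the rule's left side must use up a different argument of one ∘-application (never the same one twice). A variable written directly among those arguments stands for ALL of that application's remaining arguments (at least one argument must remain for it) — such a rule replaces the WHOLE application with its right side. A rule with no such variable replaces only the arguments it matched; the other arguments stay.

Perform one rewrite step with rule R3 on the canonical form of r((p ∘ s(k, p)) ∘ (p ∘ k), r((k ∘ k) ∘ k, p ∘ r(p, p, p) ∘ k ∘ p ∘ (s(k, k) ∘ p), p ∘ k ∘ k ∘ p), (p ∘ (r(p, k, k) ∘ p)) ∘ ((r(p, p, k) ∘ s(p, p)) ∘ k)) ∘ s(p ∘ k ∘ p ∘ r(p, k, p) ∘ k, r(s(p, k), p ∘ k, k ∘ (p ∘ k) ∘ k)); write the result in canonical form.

Canonical form:  r(k ∘ p ∘ p ∘ s(k, p), r(k ∘ k ∘ k, k ∘ p ∘ p ∘ p ∘ r(p, p, p) ∘ s(k, k), k ∘ k ∘ p ∘ p), k ∘ p ∘ p ∘ r(p, k, k) ∘ r(p, p, k) ∘ s(p, p)) ∘ s(k ∘ k ∘ p ∘ p ∘ r(p, k, p), r(s(p, k), k ∘ p, k ∘ k ∘ k ∘ p))
R3 matches:  uses p, r(p, p, p), s(k, k)
Giving:  r(k ∘ p ∘ p ∘ s(k, p), r(k ∘ k ∘ k, k ∘ k ∘ p ∘ p, k ∘ k ∘ p ∘ p), k ∘ p ∘ p ∘ r(p, k, k) ∘ r(p, p, k) ∘ s(p, p)) ∘ s(k ∘ k ∘ p ∘ p ∘ r(p, k, p), r(s(p, k), k ∘ p, k ∘ k ∘ k ∘ p))

Answer: r(k ∘ p ∘ p ∘ s(k, p), r(k ∘ k ∘ k, k ∘ k ∘ p ∘ p, k ∘ k ∘ p ∘ p), k ∘ p ∘ p ∘ r(p, k, k) ∘ r(p, p, k) ∘ s(p, p)) ∘ s(k ∘ k ∘ p ∘ p ∘ r(p, k, p), r(s(p, k), k ∘ p, k ∘ k ∘ k ∘ p))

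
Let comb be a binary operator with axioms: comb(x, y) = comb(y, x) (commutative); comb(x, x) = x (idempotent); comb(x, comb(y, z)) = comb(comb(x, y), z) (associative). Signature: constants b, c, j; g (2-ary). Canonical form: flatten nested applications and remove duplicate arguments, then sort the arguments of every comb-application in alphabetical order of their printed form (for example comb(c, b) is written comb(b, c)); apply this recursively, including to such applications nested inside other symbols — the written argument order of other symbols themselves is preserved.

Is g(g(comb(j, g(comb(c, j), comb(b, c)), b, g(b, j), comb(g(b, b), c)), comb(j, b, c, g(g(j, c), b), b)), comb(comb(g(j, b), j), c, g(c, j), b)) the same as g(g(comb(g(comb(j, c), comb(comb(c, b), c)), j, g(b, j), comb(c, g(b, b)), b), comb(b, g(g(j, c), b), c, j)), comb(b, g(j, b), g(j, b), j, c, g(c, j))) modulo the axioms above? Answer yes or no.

Answer: yes — both canonical forms are g(g(comb(b, c, g(b, b), g(b, j), g(comb(c, j), comb(b, c)), j), comb(b, c, g(g(j, c), b), j)), comb(b, c, g(c, j), g(j, b), j))

Derivation:
Left:  g(g(comb(j, g(comb(c, j), comb(b, c)), b, g(b, j), comb(g(b, b), c)), comb(j, b, c, g(g(j, c), b), b)), comb(comb(g(j, b), j), c, g(c, j), b))
  Focus inside:  comb(j, g(comb(c, j), comb(b, c)), b, g(b, j), comb(g(b, b), c))
  Flatten:  comb(j, g(comb(c, j), comb(b, c)), b, g(b, j), g(b, b), c)
  Order the arguments:  comb(b, c, g(b, b), g(b, j), g(comb(c, j), comb(b, c)), j)
  Rebuild:  g(g(comb(b, c, g(b, b), g(b, j), g(comb(c, j), comb(b, c)), j), comb(b, c, g(g(j, c), b), j)), comb(b, c, g(c, j), g(j, b), j))
Right:  g(g(comb(g(comb(j, c), comb(comb(c, b), c)), j, g(b, j), comb(c, g(b, b)), b), comb(b, g(g(j, c), b), c, j)), comb(b, g(j, b), g(j, b), j, c, g(c, j)))
  Work inside:  comb(g(comb(j, c), comb(comb(c, b), c)), j, g(b, j), comb(c, g(b, b)), b)
  Un-nest:  comb(g(comb(j, c), comb(comb(c, b), c)), j, g(b, j), c, g(b, b), b)
  Inside:  g(comb(j, c), comb(comb(c, b), c))  →  g(comb(c, j), comb(b, c))
  Order the arguments:  comb(b, c, g(b, b), g(b, j), g(comb(c, j), comb(b, c)), j)
  Put back:  g(g(comb(b, c, g(b, b), g(b, j), g(comb(c, j), comb(b, c)), j), comb(b, c, g(g(j, c), b), j)), comb(b, c, g(c, j), g(j, b), j))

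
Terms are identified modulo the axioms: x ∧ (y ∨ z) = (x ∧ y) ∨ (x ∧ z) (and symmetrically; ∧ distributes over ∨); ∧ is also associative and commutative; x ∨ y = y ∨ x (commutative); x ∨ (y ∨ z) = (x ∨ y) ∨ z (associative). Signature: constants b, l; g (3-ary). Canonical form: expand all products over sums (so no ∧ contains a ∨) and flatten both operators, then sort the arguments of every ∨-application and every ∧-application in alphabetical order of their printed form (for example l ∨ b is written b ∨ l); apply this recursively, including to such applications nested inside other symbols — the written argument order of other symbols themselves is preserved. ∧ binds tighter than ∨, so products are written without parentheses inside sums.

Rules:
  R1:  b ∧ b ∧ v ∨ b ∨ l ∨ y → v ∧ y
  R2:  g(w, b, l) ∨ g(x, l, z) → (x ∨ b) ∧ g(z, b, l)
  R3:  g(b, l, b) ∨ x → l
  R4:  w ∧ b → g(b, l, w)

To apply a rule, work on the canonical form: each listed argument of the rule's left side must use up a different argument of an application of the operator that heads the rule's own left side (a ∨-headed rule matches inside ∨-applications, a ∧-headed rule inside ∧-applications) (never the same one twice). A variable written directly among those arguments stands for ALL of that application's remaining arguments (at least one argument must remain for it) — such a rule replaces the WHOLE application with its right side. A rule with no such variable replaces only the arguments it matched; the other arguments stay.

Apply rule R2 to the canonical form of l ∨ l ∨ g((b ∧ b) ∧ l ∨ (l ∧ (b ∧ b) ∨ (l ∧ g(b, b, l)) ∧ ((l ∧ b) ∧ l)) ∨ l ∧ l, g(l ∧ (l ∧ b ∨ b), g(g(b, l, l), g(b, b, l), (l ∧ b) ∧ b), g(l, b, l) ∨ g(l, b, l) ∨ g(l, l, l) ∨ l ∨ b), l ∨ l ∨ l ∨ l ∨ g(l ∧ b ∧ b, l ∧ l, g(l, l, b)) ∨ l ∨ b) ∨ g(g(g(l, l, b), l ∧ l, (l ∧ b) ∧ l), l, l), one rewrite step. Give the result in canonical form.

Canonical form:  g(b ∧ b ∧ l ∨ b ∧ b ∧ l ∨ b ∧ g(b, b, l) ∧ l ∧ l ∧ l ∨ l ∧ l, g(b ∧ l ∨ b ∧ l ∧ l, g(g(b, l, l), g(b, b, l), b ∧ b ∧ l), b ∨ g(l, b, l) ∨ g(l, b, l) ∨ g(l, l, l) ∨ l), b ∨ g(b ∧ b ∧ l, l ∧ l, g(l, l, b)) ∨ l ∨ l ∨ l ∨ l ∨ l) ∨ g(g(g(l, l, b), l ∧ l, b ∧ l ∧ l), l, l) ∨ l ∨ l
Match R2:  consume g(l, b, l), g(l, l, l);  w := l, x := l, z := l
New term:  g(b ∧ b ∧ l ∨ b ∧ b ∧ l ∨ b ∧ g(b, b, l) ∧ l ∧ l ∧ l ∨ l ∧ l, g(b ∧ l ∨ b ∧ l ∧ l, g(g(b, l, l), g(b, b, l), b ∧ b ∧ l), b ∨ b ∧ g(l, b, l) ∨ g(l, b, l) ∨ g(l, b, l) ∧ l ∨ l), b ∨ g(b ∧ b ∧ l, l ∧ l, g(l, l, b)) ∨ l ∨ l ∨ l ∨ l ∨ l) ∨ g(g(g(l, l, b), l ∧ l, b ∧ l ∧ l), l, l) ∨ l ∨ l

Answer: g(b ∧ b ∧ l ∨ b ∧ b ∧ l ∨ b ∧ g(b, b, l) ∧ l ∧ l ∧ l ∨ l ∧ l, g(b ∧ l ∨ b ∧ l ∧ l, g(g(b, l, l), g(b, b, l), b ∧ b ∧ l), b ∨ b ∧ g(l, b, l) ∨ g(l, b, l) ∨ g(l, b, l) ∧ l ∨ l), b ∨ g(b ∧ b ∧ l, l ∧ l, g(l, l, b)) ∨ l ∨ l ∨ l ∨ l ∨ l) ∨ g(g(g(l, l, b), l ∧ l, b ∧ l ∧ l), l, l) ∨ l ∨ l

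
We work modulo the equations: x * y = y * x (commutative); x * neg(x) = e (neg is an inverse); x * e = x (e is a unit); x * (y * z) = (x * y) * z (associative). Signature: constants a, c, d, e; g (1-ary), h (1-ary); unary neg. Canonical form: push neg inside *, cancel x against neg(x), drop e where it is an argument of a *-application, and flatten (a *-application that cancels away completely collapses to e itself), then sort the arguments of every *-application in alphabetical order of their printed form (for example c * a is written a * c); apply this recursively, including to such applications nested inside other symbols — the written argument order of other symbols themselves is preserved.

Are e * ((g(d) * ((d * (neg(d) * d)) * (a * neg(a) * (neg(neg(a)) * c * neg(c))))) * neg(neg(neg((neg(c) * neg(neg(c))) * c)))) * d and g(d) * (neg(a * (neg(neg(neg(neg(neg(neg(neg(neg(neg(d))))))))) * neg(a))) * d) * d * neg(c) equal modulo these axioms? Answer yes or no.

Left:  e * ((g(d) * ((d * (neg(d) * d)) * (a * neg(a) * (neg(neg(a)) * c * neg(c))))) * neg(neg(neg((neg(c) * neg(neg(c))) * c)))) * d
  Push neg inside:  distribute neg over * and collapse double neg
  Collect:  g(d) * d * d * a * neg(c)
  Sort arguments:  a * d * d * g(d) * neg(c)
Right:  g(d) * (neg(a * (neg(neg(neg(neg(neg(neg(neg(neg(neg(d))))))))) * neg(a))) * d) * d * neg(c)
  Push neg inside:  distribute neg over * and collapse double neg
  Cancel inverse pairs:  a cancels
  Combine occurrences:  g(d) * d * d * d * neg(c)
  Sort:  d * d * d * g(d) * neg(c)

Answer: no — a * d * d * g(d) * neg(c) vs d * d * d * g(d) * neg(c)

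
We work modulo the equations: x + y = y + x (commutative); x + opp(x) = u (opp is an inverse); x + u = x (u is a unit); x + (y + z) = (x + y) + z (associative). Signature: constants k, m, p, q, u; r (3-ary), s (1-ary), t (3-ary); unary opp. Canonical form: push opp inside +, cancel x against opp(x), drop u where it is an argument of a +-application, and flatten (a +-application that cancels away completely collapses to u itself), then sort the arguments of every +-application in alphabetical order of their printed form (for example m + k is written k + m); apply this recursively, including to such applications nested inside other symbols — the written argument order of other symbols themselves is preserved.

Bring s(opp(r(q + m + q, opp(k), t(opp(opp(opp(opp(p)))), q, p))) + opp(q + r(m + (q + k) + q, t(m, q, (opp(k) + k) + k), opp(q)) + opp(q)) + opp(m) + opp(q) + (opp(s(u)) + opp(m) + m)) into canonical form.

Answer: s(opp(m) + opp(q) + opp(r(k + m + q + q, t(m, q, k), opp(q))) + opp(r(m + q + q, opp(k), t(p, q, p))) + opp(s(u)))

Derivation:
Descend into:  opp(r(q + m + q, opp(k), t(opp(opp(opp(opp(p)))), q, p))) + opp(q + r(m + (q + k) + q, t(m, q, (opp(k) + k) + k), opp(q)) + opp(q)) + opp(m) + opp(q) + (opp(s(u)) + opp(m) + m)
Push opp inside:  distribute opp over + and collapse double opp
Collect:  opp(r(m + q + q, opp(k), t(p, q, p))) + opp(q) + opp(r(k + m + q + q, t(m, q, k), opp(q))) + opp(m) + opp(s(u))
Order the arguments:  opp(m) + opp(q) + opp(r(k + m + q + q, t(m, q, k), opp(q))) + opp(r(m + q + q, opp(k), t(p, q, p))) + opp(s(u))
Reassemble:  s(opp(m) + opp(q) + opp(r(k + m + q + q, t(m, q, k), opp(q))) + opp(r(m + q + q, opp(k), t(p, q, p))) + opp(s(u)))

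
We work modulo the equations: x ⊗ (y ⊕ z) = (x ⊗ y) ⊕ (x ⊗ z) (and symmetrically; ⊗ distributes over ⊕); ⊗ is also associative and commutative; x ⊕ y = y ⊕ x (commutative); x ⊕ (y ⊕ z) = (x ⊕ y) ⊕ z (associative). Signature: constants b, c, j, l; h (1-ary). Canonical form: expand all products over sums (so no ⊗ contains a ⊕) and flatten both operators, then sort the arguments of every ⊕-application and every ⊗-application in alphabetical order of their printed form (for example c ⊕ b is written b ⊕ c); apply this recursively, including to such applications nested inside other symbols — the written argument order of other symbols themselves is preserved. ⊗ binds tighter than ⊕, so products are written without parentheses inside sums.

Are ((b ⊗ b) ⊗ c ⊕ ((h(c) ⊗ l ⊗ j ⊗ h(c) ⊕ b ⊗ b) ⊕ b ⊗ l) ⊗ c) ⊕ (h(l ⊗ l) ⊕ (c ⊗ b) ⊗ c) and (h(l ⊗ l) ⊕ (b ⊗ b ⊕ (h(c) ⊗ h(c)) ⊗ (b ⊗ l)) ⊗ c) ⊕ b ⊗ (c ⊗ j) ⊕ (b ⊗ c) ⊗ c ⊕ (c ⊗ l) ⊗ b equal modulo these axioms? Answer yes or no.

Left:  ((b ⊗ b) ⊗ c ⊕ ((h(c) ⊗ l ⊗ j ⊗ h(c) ⊕ b ⊗ b) ⊕ b ⊗ l) ⊗ c) ⊕ (h(l ⊗ l) ⊕ (c ⊗ b) ⊗ c)
  Expand products over sums:  b ⊗ b ⊗ c ⊕ c ⊗ h(c) ⊗ h(c) ⊗ j ⊗ l ⊕ b ⊗ b ⊗ c ⊕ b ⊗ c ⊗ l ⊕ h(l ⊗ l) ⊕ b ⊗ c ⊗ c
  Sort:  b ⊗ b ⊗ c ⊕ b ⊗ b ⊗ c ⊕ b ⊗ c ⊗ c ⊕ b ⊗ c ⊗ l ⊕ c ⊗ h(c) ⊗ h(c) ⊗ j ⊗ l ⊕ h(l ⊗ l)
Right:  (h(l ⊗ l) ⊕ (b ⊗ b ⊕ (h(c) ⊗ h(c)) ⊗ (b ⊗ l)) ⊗ c) ⊕ b ⊗ (c ⊗ j) ⊕ (b ⊗ c) ⊗ c ⊕ (c ⊗ l) ⊗ b
  Distribute:  h(l ⊗ l) ⊕ b ⊗ b ⊗ c ⊕ b ⊗ c ⊗ h(c) ⊗ h(c) ⊗ l ⊕ b ⊗ c ⊗ j ⊕ b ⊗ c ⊗ c ⊕ b ⊗ c ⊗ l
  Order the arguments:  b ⊗ b ⊗ c ⊕ b ⊗ c ⊗ c ⊕ b ⊗ c ⊗ h(c) ⊗ h(c) ⊗ l ⊕ b ⊗ c ⊗ j ⊕ b ⊗ c ⊗ l ⊕ h(l ⊗ l)

Answer: no — b ⊗ b ⊗ c ⊕ b ⊗ b ⊗ c ⊕ b ⊗ c ⊗ c ⊕ b ⊗ c ⊗ l ⊕ c ⊗ h(c) ⊗ h(c) ⊗ j ⊗ l ⊕ h(l ⊗ l) vs b ⊗ b ⊗ c ⊕ b ⊗ c ⊗ c ⊕ b ⊗ c ⊗ h(c) ⊗ h(c) ⊗ l ⊕ b ⊗ c ⊗ j ⊕ b ⊗ c ⊗ l ⊕ h(l ⊗ l)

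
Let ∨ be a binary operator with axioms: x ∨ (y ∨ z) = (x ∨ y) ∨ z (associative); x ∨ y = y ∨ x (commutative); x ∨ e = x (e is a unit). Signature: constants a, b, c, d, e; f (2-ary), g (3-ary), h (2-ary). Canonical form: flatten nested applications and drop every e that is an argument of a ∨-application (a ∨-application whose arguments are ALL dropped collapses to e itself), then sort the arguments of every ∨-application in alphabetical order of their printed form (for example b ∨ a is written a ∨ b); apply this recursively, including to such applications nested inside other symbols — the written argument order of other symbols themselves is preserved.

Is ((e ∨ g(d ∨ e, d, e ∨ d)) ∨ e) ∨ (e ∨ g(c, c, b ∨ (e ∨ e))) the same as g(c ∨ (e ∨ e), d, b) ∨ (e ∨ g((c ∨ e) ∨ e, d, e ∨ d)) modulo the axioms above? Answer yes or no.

Answer: no — g(c, c, b) ∨ g(d, d, d) vs g(c, d, b) ∨ g(c, d, d)

Derivation:
Left:  ((e ∨ g(d ∨ e, d, e ∨ d)) ∨ e) ∨ (e ∨ g(c, c, b ∨ (e ∨ e)))
  Merge nested applications:  e ∨ g(d ∨ e, d, e ∨ d) ∨ e ∨ e ∨ g(c, c, b ∨ (e ∨ e))
  Inside:  g(d ∨ e, d, e ∨ d)  →  g(d, d, d)
  Canonicalize subterm:  g(c, c, b ∨ (e ∨ e))  →  g(c, c, b)
  Unit:  drop e (×3)
  Sort arguments:  g(c, c, b) ∨ g(d, d, d)
Right:  g(c ∨ (e ∨ e), d, b) ∨ (e ∨ g((c ∨ e) ∨ e, d, e ∨ d))
  Merge nested applications:  g(c ∨ (e ∨ e), d, b) ∨ e ∨ g((c ∨ e) ∨ e, d, e ∨ d)
  Canonicalize subterm:  g(c ∨ (e ∨ e), d, b)  →  g(c, d, b)
  Inside:  g((c ∨ e) ∨ e, d, e ∨ d)  →  g(c, d, d)
  Units out:  drop e
  Order the arguments:  g(c, d, b) ∨ g(c, d, d)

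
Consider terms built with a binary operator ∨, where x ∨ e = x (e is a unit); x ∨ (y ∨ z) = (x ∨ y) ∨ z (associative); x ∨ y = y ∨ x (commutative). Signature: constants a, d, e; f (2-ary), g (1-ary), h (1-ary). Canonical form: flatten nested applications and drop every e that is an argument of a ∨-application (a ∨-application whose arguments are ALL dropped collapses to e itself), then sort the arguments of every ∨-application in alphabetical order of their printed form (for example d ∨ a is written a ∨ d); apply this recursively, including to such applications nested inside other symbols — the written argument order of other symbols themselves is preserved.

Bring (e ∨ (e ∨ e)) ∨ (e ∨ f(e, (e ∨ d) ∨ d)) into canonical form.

Merge nested applications:  e ∨ e ∨ e ∨ e ∨ f(e, (e ∨ d) ∨ d)
Canonicalize subterm:  f(e, (e ∨ d) ∨ d)  →  f(e, d ∨ d)
Unit:  drop e (×4)
Order the arguments:  f(e, d ∨ d)

Answer: f(e, d ∨ d)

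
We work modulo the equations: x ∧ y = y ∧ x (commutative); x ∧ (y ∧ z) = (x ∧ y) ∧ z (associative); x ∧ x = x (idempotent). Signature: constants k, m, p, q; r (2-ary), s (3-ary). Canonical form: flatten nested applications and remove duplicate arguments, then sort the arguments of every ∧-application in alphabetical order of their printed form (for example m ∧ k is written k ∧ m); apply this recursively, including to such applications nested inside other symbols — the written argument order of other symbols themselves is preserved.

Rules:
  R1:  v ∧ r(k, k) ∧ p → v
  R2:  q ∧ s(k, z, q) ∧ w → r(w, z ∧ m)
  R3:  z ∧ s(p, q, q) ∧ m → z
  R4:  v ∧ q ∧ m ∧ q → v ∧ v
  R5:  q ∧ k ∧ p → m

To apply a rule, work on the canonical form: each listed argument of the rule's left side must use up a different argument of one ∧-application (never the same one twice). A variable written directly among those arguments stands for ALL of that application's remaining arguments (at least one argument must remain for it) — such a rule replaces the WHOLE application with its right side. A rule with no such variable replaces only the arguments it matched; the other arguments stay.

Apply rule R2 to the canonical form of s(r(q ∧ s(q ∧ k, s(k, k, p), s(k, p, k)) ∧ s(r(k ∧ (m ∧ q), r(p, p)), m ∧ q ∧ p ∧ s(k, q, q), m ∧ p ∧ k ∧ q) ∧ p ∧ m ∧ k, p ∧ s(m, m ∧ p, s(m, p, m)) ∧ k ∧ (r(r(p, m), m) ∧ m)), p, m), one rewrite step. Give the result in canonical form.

Answer: s(r(k ∧ m ∧ p ∧ q ∧ s(k ∧ q, s(k, k, p), s(k, p, k)) ∧ s(r(k ∧ m ∧ q, r(p, p)), r(m ∧ p, m ∧ q), k ∧ m ∧ p ∧ q), k ∧ m ∧ p ∧ r(r(p, m), m) ∧ s(m, m ∧ p, s(m, p, m))), p, m)

Derivation:
Canonical form:  s(r(k ∧ m ∧ p ∧ q ∧ s(k ∧ q, s(k, k, p), s(k, p, k)) ∧ s(r(k ∧ m ∧ q, r(p, p)), m ∧ p ∧ q ∧ s(k, q, q), k ∧ m ∧ p ∧ q), k ∧ m ∧ p ∧ r(r(p, m), m) ∧ s(m, m ∧ p, s(m, p, m))), p, m)
R2 matches:  uses q, s(k, q, q);  w := m ∧ p, z := q
The extension variable absorbs all remaining arguments, so the whole application is rewritten.
New term:  s(r(k ∧ m ∧ p ∧ q ∧ s(k ∧ q, s(k, k, p), s(k, p, k)) ∧ s(r(k ∧ m ∧ q, r(p, p)), r(m ∧ p, m ∧ q), k ∧ m ∧ p ∧ q), k ∧ m ∧ p ∧ r(r(p, m), m) ∧ s(m, m ∧ p, s(m, p, m))), p, m)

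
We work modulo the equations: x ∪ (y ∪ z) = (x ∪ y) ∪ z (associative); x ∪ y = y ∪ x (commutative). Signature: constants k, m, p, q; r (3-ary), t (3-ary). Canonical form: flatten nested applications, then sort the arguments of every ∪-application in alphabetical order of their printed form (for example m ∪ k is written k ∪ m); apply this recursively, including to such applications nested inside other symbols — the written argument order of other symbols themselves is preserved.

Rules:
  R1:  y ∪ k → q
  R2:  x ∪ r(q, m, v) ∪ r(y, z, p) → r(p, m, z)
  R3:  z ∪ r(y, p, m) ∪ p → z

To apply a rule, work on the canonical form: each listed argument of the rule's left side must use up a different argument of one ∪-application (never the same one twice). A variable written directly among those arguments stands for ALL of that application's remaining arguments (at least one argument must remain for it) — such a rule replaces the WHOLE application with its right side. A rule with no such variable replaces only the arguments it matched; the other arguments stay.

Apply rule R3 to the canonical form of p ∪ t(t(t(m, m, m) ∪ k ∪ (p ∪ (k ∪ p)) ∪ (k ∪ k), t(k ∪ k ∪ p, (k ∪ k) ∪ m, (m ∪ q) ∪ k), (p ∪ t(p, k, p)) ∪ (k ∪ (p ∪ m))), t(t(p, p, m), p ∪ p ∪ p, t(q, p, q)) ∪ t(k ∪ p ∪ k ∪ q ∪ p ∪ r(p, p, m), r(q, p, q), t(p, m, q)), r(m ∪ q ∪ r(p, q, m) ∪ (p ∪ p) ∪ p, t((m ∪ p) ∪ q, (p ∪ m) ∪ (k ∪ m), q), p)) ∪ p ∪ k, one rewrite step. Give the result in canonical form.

Canonical form:  k ∪ p ∪ p ∪ t(t(k ∪ k ∪ k ∪ k ∪ p ∪ p ∪ t(m, m, m), t(k ∪ k ∪ p, k ∪ k ∪ m, k ∪ m ∪ q), k ∪ m ∪ p ∪ p ∪ t(p, k, p)), t(k ∪ k ∪ p ∪ p ∪ q ∪ r(p, p, m), r(q, p, q), t(p, m, q)) ∪ t(t(p, p, m), p ∪ p ∪ p, t(q, p, q)), r(m ∪ p ∪ p ∪ p ∪ q ∪ r(p, q, m), t(m ∪ p ∪ q, k ∪ m ∪ m ∪ p, q), p))
R3 matches:  uses p, r(p, p, m);  y := p, z := k ∪ k ∪ p ∪ q
The variable takes the whole remainder — replace the entire application.
Giving:  k ∪ p ∪ p ∪ t(t(k ∪ k ∪ k ∪ k ∪ p ∪ p ∪ t(m, m, m), t(k ∪ k ∪ p, k ∪ k ∪ m, k ∪ m ∪ q), k ∪ m ∪ p ∪ p ∪ t(p, k, p)), t(k ∪ k ∪ p ∪ q, r(q, p, q), t(p, m, q)) ∪ t(t(p, p, m), p ∪ p ∪ p, t(q, p, q)), r(m ∪ p ∪ p ∪ p ∪ q ∪ r(p, q, m), t(m ∪ p ∪ q, k ∪ m ∪ m ∪ p, q), p))

Answer: k ∪ p ∪ p ∪ t(t(k ∪ k ∪ k ∪ k ∪ p ∪ p ∪ t(m, m, m), t(k ∪ k ∪ p, k ∪ k ∪ m, k ∪ m ∪ q), k ∪ m ∪ p ∪ p ∪ t(p, k, p)), t(k ∪ k ∪ p ∪ q, r(q, p, q), t(p, m, q)) ∪ t(t(p, p, m), p ∪ p ∪ p, t(q, p, q)), r(m ∪ p ∪ p ∪ p ∪ q ∪ r(p, q, m), t(m ∪ p ∪ q, k ∪ m ∪ m ∪ p, q), p))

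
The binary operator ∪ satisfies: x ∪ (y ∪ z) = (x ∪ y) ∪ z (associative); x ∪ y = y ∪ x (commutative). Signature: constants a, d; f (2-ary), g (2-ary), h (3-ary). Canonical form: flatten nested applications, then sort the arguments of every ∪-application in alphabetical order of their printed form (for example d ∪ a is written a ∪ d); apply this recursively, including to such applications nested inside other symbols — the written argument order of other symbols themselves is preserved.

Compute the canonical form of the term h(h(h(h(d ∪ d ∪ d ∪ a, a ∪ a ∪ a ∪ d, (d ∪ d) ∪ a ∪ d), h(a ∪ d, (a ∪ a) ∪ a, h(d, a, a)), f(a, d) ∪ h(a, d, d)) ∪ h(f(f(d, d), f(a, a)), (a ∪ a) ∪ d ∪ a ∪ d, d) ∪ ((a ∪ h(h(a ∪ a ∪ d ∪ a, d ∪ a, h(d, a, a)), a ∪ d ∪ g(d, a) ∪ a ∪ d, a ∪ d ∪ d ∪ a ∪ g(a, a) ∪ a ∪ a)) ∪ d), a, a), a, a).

Descend into:  h(h(d ∪ d ∪ d ∪ a, a ∪ a ∪ a ∪ d, (d ∪ d) ∪ a ∪ d), h(a ∪ d, (a ∪ a) ∪ a, h(d, a, a)), f(a, d) ∪ h(a, d, d)) ∪ h(f(f(d, d), f(a, a)), (a ∪ a) ∪ d ∪ a ∪ d, d) ∪ ((a ∪ h(h(a ∪ a ∪ d ∪ a, d ∪ a, h(d, a, a)), a ∪ d ∪ g(d, a) ∪ a ∪ d, a ∪ d ∪ d ∪ a ∪ g(a, a) ∪ a ∪ a)) ∪ d)
Flatten:  h(h(d ∪ d ∪ d ∪ a, a ∪ a ∪ a ∪ d, (d ∪ d) ∪ a ∪ d), h(a ∪ d, (a ∪ a) ∪ a, h(d, a, a)), f(a, d) ∪ h(a, d, d)) ∪ h(f(f(d, d), f(a, a)), (a ∪ a) ∪ d ∪ a ∪ d, d) ∪ a ∪ h(h(a ∪ a ∪ d ∪ a, d ∪ a, h(d, a, a)), a ∪ d ∪ g(d, a) ∪ a ∪ d, a ∪ d ∪ d ∪ a ∪ g(a, a) ∪ a ∪ a) ∪ d
Canonicalize subterm:  h(h(d ∪ d ∪ d ∪ a, a ∪ a ∪ a ∪ d, (d ∪ d) ∪ a ∪ d), h(a ∪ d, (a ∪ a) ∪ a, h(d, a, a)), f(a, d) ∪ h(a, d, d))  →  h(h(a ∪ d ∪ d ∪ d, a ∪ a ∪ a ∪ d, a ∪ d ∪ d ∪ d), h(a ∪ d, a ∪ a ∪ a, h(d, a, a)), f(a, d) ∪ h(a, d, d))
Inside:  h(f(f(d, d), f(a, a)), (a ∪ a) ∪ d ∪ a ∪ d, d)  →  h(f(f(d, d), f(a, a)), a ∪ a ∪ a ∪ d ∪ d, d)
Inside:  h(h(a ∪ a ∪ d ∪ a, d ∪ a, h(d, a, a)), a ∪ d ∪ g(d, a) ∪ a ∪ d, a ∪ d ∪ d ∪ a ∪ g(a, a) ∪ a ∪ a)  →  h(h(a ∪ a ∪ a ∪ d, a ∪ d, h(d, a, a)), a ∪ a ∪ d ∪ d ∪ g(d, a), a ∪ a ∪ a ∪ a ∪ d ∪ d ∪ g(a, a))
Sort arguments:  a ∪ d ∪ h(f(f(d, d), f(a, a)), a ∪ a ∪ a ∪ d ∪ d, d) ∪ h(h(a ∪ a ∪ a ∪ d, a ∪ d, h(d, a, a)), a ∪ a ∪ d ∪ d ∪ g(d, a), a ∪ a ∪ a ∪ a ∪ d ∪ d ∪ g(a, a)) ∪ h(h(a ∪ d ∪ d ∪ d, a ∪ a ∪ a ∪ d, a ∪ d ∪ d ∪ d), h(a ∪ d, a ∪ a ∪ a, h(d, a, a)), f(a, d) ∪ h(a, d, d))
Reassemble:  h(h(a ∪ d ∪ h(f(f(d, d), f(a, a)), a ∪ a ∪ a ∪ d ∪ d, d) ∪ h(h(a ∪ a ∪ a ∪ d, a ∪ d, h(d, a, a)), a ∪ a ∪ d ∪ d ∪ g(d, a), a ∪ a ∪ a ∪ a ∪ d ∪ d ∪ g(a, a)) ∪ h(h(a ∪ d ∪ d ∪ d, a ∪ a ∪ a ∪ d, a ∪ d ∪ d ∪ d), h(a ∪ d, a ∪ a ∪ a, h(d, a, a)), f(a, d) ∪ h(a, d, d)), a, a), a, a)

Answer: h(h(a ∪ d ∪ h(f(f(d, d), f(a, a)), a ∪ a ∪ a ∪ d ∪ d, d) ∪ h(h(a ∪ a ∪ a ∪ d, a ∪ d, h(d, a, a)), a ∪ a ∪ d ∪ d ∪ g(d, a), a ∪ a ∪ a ∪ a ∪ d ∪ d ∪ g(a, a)) ∪ h(h(a ∪ d ∪ d ∪ d, a ∪ a ∪ a ∪ d, a ∪ d ∪ d ∪ d), h(a ∪ d, a ∪ a ∪ a, h(d, a, a)), f(a, d) ∪ h(a, d, d)), a, a), a, a)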